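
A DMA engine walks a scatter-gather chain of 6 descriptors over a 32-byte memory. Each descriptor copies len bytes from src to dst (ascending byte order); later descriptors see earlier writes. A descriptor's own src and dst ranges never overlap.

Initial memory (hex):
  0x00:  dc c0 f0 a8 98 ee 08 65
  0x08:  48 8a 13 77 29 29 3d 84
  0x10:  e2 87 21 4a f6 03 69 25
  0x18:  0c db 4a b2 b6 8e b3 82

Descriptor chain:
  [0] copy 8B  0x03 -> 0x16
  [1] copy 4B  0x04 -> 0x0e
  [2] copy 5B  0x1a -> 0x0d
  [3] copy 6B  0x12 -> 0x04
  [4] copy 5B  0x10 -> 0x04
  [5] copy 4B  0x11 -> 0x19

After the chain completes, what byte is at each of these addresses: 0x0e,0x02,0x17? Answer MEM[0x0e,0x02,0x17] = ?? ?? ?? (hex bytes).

D0: mem[0x16..0x1d] <- [a8 98 ee 08 65 48 8a 13]
D1: mem[0x0e..0x11] <- [98 ee 08 65]
D2: mem[0x0d..0x11] <- [65 48 8a 13 b3]
D3: mem[0x04..0x09] <- [21 4a f6 03 a8 98]
D4: mem[0x04..0x08] <- [13 b3 21 4a f6]
D5: mem[0x19..0x1c] <- [b3 21 4a f6]
query mem[0x0e]=0x48, mem[0x02]=0xf0, mem[0x17]=0x98

MEM[0x0e,0x02,0x17] = 48 f0 98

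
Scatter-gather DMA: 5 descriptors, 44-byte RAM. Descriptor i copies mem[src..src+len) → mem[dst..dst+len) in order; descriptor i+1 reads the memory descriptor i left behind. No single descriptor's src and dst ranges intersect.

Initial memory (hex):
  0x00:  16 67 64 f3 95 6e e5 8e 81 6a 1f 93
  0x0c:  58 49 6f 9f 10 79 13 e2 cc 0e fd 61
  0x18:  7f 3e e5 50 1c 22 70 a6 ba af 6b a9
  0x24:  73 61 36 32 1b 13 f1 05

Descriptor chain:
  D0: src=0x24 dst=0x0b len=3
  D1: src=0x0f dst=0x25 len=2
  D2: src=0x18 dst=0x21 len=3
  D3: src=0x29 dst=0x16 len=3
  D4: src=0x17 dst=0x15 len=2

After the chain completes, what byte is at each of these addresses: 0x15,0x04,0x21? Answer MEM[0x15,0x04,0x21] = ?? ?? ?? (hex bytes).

  after D0: wrote 3B at 0x0b = 736136
  after D1: wrote 2B at 0x25 = 9f10
  after D2: wrote 3B at 0x21 = 7f3ee5
  after D3: wrote 3B at 0x16 = 13f105
  after D4: wrote 2B at 0x15 = f105
query mem[0x15]=0xf1, mem[0x04]=0x95, mem[0x21]=0x7f

MEM[0x15,0x04,0x21] = f1 95 7f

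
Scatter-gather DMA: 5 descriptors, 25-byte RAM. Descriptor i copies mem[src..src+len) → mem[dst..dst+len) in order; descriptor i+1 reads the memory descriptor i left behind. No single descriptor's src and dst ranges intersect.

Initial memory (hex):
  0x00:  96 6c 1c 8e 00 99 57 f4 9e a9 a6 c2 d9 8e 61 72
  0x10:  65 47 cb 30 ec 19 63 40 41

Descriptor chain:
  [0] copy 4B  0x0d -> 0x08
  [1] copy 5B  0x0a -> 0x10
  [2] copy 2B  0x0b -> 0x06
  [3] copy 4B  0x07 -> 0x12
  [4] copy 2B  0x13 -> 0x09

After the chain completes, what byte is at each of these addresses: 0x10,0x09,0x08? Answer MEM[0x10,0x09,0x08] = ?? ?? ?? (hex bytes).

D0: mem[0x08..0x0b] <- [8e 61 72 65]
D1: mem[0x10..0x14] <- [72 65 d9 8e 61]
D2: mem[0x06..0x07] <- [65 d9]
D3: mem[0x12..0x15] <- [d9 8e 61 72]
D4: mem[0x09..0x0a] <- [8e 61]
query mem[0x10]=0x72, mem[0x09]=0x8e, mem[0x08]=0x8e

MEM[0x10,0x09,0x08] = 72 8e 8e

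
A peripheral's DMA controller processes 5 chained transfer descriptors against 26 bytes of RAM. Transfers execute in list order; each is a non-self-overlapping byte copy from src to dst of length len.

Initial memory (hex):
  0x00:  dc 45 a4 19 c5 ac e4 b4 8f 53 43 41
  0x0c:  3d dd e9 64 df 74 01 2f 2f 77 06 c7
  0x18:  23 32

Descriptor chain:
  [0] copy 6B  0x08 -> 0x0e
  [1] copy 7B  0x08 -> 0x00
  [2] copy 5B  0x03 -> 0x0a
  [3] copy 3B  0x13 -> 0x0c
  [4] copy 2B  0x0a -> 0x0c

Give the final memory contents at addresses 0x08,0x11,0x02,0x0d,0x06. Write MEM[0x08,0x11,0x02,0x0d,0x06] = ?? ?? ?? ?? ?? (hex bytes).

#0 dst[0x0e+6] := {0x8f,0x53,0x43,0x41,0x3d,0xdd}
#1 dst[0x00+7] := {0x8f,0x53,0x43,0x41,0x3d,0xdd,0x8f}
#2 dst[0x0a+5] := {0x41,0x3d,0xdd,0x8f,0xb4}
#3 dst[0x0c+3] := {0xdd,0x2f,0x77}
#4 dst[0x0c+2] := {0x41,0x3d}
query mem[0x08]=0x8f, mem[0x11]=0x41, mem[0x02]=0x43, mem[0x0d]=0x3d, mem[0x06]=0x8f

MEM[0x08,0x11,0x02,0x0d,0x06] = 8f 41 43 3d 8f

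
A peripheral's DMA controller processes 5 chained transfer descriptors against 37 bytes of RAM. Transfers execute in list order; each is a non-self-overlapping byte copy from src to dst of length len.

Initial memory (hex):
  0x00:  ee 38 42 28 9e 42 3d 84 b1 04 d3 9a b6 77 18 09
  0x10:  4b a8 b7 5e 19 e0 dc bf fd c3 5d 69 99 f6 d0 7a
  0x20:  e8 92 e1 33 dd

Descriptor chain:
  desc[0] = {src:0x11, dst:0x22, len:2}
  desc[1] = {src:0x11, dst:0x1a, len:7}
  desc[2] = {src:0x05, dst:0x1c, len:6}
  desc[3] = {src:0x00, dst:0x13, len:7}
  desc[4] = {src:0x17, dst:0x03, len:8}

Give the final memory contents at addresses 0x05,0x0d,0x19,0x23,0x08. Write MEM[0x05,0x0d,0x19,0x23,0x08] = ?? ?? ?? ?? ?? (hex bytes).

MEM[0x05,0x0d,0x19,0x23,0x08] = 3d 77 3d b7 42

  after D0: wrote 2B at 0x22 = a8b7
  after D1: wrote 7B at 0x1a = a8b75e19e0dcbf
  after D2: wrote 6B at 0x1c = 423d84b104d3
  after D3: wrote 7B at 0x13 = ee3842289e423d
  after D4: wrote 8B at 0x03 = 9e423da8b7423d84
query mem[0x05]=0x3d, mem[0x0d]=0x77, mem[0x19]=0x3d, mem[0x23]=0xb7, mem[0x08]=0x42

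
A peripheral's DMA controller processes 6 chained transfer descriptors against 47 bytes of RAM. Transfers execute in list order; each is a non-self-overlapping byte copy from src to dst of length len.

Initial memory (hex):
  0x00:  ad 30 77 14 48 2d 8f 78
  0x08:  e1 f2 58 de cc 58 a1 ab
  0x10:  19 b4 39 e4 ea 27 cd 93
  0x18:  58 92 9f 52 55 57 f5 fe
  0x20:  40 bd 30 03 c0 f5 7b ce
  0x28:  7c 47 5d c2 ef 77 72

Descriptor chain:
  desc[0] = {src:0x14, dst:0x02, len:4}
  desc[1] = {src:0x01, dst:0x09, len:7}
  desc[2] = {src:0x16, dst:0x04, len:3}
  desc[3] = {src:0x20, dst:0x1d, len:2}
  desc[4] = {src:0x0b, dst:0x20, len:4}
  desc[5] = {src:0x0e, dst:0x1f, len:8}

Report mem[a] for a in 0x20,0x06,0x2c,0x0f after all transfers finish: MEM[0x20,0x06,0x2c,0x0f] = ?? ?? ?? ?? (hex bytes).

#0 dst[0x02+4] := {0xea,0x27,0xcd,0x93}
#1 dst[0x09+7] := {0x30,0xea,0x27,0xcd,0x93,0x8f,0x78}
#2 dst[0x04+3] := {0xcd,0x93,0x58}
#3 dst[0x1d+2] := {0x40,0xbd}
#4 dst[0x20+4] := {0x27,0xcd,0x93,0x8f}
#5 dst[0x1f+8] := {0x8f,0x78,0x19,0xb4,0x39,0xe4,0xea,0x27}
query mem[0x20]=0x78, mem[0x06]=0x58, mem[0x2c]=0xef, mem[0x0f]=0x78

MEM[0x20,0x06,0x2c,0x0f] = 78 58 ef 78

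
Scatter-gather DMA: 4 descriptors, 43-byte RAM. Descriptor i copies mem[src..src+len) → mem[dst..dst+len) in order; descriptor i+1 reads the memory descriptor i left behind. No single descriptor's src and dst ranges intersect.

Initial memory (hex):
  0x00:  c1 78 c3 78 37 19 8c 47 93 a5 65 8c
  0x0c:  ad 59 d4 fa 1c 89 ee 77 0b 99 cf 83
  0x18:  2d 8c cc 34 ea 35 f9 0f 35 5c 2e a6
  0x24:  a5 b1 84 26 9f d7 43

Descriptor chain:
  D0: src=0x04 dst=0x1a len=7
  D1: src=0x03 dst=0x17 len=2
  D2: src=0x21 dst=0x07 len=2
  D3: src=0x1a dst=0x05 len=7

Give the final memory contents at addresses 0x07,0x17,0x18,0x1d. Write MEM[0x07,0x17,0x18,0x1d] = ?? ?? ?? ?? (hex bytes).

MEM[0x07,0x17,0x18,0x1d] = 8c 78 37 47

  after D0: wrote 7B at 0x1a = 37198c4793a565
  after D1: wrote 2B at 0x17 = 7837
  after D2: wrote 2B at 0x07 = 5c2e
  after D3: wrote 7B at 0x05 = 37198c4793a565
query mem[0x07]=0x8c, mem[0x17]=0x78, mem[0x18]=0x37, mem[0x1d]=0x47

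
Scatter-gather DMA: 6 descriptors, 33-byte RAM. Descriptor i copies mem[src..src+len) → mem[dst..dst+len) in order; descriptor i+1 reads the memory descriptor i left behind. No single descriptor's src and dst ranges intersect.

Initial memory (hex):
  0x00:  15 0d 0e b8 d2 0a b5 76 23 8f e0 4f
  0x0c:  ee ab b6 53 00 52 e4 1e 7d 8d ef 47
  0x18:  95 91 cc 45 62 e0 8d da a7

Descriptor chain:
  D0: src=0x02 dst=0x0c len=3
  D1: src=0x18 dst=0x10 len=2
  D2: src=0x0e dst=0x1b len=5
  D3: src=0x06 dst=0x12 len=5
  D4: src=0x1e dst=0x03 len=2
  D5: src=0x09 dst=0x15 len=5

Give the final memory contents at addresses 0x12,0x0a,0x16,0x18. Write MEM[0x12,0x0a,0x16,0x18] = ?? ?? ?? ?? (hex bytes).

D0: mem[0x0c..0x0e] <- [0e b8 d2]
D1: mem[0x10..0x11] <- [95 91]
D2: mem[0x1b..0x1f] <- [d2 53 95 91 e4]
D3: mem[0x12..0x16] <- [b5 76 23 8f e0]
D4: mem[0x03..0x04] <- [91 e4]
D5: mem[0x15..0x19] <- [8f e0 4f 0e b8]
query mem[0x12]=0xb5, mem[0x0a]=0xe0, mem[0x16]=0xe0, mem[0x18]=0x0e

MEM[0x12,0x0a,0x16,0x18] = b5 e0 e0 0e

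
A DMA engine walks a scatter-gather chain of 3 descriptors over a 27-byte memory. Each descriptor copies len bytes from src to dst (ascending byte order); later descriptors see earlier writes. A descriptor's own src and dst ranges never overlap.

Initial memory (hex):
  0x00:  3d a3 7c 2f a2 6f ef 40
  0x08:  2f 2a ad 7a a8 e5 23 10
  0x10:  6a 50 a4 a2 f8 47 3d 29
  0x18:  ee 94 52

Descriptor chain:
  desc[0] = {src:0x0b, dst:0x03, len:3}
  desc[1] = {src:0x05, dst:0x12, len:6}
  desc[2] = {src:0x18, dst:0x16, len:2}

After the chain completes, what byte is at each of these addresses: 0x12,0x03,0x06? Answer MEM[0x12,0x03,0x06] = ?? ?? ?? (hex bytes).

MEM[0x12,0x03,0x06] = e5 7a ef

#0 dst[0x03+3] := {0x7a,0xa8,0xe5}
#1 dst[0x12+6] := {0xe5,0xef,0x40,0x2f,0x2a,0xad}
#2 dst[0x16+2] := {0xee,0x94}
query mem[0x12]=0xe5, mem[0x03]=0x7a, mem[0x06]=0xef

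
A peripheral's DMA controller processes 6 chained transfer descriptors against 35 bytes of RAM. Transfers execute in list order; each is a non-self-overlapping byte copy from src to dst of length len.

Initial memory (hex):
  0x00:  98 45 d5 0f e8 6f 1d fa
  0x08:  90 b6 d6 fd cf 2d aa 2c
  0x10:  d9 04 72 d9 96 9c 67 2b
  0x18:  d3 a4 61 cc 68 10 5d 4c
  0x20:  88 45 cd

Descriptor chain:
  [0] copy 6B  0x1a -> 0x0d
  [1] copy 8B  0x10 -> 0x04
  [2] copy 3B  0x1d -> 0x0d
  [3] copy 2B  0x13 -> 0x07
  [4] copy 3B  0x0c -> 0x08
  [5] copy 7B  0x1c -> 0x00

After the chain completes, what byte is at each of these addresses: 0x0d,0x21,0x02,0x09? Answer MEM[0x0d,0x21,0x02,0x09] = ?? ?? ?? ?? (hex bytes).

MEM[0x0d,0x21,0x02,0x09] = 10 45 5d 10

[0] 0x1a->0x0d len=6 : 61 cc 68 10 5d 4c
[1] 0x10->0x04 len=8 : 10 5d 4c d9 96 9c 67 2b
[2] 0x1d->0x0d len=3 : 10 5d 4c
[3] 0x13->0x07 len=2 : d9 96
[4] 0x0c->0x08 len=3 : cf 10 5d
[5] 0x1c->0x00 len=7 : 68 10 5d 4c 88 45 cd
query mem[0x0d]=0x10, mem[0x21]=0x45, mem[0x02]=0x5d, mem[0x09]=0x10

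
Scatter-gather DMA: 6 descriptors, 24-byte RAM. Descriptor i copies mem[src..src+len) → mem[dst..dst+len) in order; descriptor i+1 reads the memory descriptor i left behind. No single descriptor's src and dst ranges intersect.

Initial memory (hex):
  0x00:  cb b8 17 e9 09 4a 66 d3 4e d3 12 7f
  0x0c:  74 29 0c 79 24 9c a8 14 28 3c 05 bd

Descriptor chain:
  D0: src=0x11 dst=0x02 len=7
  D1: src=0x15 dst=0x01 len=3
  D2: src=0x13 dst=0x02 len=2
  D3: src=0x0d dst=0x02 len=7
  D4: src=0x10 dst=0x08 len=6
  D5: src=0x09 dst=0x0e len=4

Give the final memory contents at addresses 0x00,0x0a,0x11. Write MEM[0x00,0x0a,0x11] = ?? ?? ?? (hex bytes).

MEM[0x00,0x0a,0x11] = cb a8 28

D0: mem[0x02..0x08] <- [9c a8 14 28 3c 05 bd]
D1: mem[0x01..0x03] <- [3c 05 bd]
D2: mem[0x02..0x03] <- [14 28]
D3: mem[0x02..0x08] <- [29 0c 79 24 9c a8 14]
D4: mem[0x08..0x0d] <- [24 9c a8 14 28 3c]
D5: mem[0x0e..0x11] <- [9c a8 14 28]
query mem[0x00]=0xcb, mem[0x0a]=0xa8, mem[0x11]=0x28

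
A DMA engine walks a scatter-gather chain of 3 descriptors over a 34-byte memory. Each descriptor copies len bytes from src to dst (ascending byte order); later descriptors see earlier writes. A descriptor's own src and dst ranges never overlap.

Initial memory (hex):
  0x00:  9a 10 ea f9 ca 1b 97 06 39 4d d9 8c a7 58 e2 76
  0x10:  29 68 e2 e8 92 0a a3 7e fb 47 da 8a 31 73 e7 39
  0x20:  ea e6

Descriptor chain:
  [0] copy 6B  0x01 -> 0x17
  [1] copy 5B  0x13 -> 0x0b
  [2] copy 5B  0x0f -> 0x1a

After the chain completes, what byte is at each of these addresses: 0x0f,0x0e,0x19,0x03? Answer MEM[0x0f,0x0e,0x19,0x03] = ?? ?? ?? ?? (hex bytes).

MEM[0x0f,0x0e,0x19,0x03] = 10 a3 f9 f9

  after D0: wrote 6B at 0x17 = 10eaf9ca1b97
  after D1: wrote 5B at 0x0b = e8920aa310
  after D2: wrote 5B at 0x1a = 102968e2e8
query mem[0x0f]=0x10, mem[0x0e]=0xa3, mem[0x19]=0xf9, mem[0x03]=0xf9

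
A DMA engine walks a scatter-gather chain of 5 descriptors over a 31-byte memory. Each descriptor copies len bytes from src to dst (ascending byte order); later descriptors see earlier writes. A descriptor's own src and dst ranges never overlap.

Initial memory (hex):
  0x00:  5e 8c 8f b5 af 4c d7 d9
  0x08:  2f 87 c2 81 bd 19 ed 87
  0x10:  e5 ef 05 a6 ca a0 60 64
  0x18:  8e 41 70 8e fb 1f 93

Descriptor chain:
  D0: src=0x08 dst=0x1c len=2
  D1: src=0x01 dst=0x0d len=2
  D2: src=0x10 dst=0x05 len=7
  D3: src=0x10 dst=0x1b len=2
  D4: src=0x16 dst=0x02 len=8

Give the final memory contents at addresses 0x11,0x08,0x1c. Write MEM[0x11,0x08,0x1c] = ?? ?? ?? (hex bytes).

[0] 0x08->0x1c len=2 : 2f 87
[1] 0x01->0x0d len=2 : 8c 8f
[2] 0x10->0x05 len=7 : e5 ef 05 a6 ca a0 60
[3] 0x10->0x1b len=2 : e5 ef
[4] 0x16->0x02 len=8 : 60 64 8e 41 70 e5 ef 87
query mem[0x11]=0xef, mem[0x08]=0xef, mem[0x1c]=0xef

MEM[0x11,0x08,0x1c] = ef ef ef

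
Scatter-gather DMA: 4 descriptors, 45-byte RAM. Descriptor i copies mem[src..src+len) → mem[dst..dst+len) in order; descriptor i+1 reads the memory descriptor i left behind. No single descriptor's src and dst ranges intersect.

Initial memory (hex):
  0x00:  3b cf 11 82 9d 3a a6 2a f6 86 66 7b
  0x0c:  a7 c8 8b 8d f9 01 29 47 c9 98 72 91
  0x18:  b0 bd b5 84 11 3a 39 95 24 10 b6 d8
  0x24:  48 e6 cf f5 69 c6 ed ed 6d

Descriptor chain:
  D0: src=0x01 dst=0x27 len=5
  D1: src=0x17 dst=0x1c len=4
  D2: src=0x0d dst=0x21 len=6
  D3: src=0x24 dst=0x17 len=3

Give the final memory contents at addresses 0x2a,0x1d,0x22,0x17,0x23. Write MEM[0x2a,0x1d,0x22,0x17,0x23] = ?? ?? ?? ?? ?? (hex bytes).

D0: mem[0x27..0x2b] <- [cf 11 82 9d 3a]
D1: mem[0x1c..0x1f] <- [91 b0 bd b5]
D2: mem[0x21..0x26] <- [c8 8b 8d f9 01 29]
D3: mem[0x17..0x19] <- [f9 01 29]
query mem[0x2a]=0x9d, mem[0x1d]=0xb0, mem[0x22]=0x8b, mem[0x17]=0xf9, mem[0x23]=0x8d

MEM[0x2a,0x1d,0x22,0x17,0x23] = 9d b0 8b f9 8d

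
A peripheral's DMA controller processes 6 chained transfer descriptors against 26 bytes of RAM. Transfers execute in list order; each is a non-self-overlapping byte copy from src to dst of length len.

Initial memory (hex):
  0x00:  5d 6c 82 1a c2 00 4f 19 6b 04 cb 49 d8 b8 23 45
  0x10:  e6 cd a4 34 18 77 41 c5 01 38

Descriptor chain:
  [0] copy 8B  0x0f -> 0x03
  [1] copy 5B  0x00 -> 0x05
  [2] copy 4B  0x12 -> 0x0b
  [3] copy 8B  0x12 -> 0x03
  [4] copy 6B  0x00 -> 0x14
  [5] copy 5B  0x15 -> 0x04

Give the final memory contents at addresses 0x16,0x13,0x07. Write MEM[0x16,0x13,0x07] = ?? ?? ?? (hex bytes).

[0] 0x0f->0x03 len=8 : 45 e6 cd a4 34 18 77 41
[1] 0x00->0x05 len=5 : 5d 6c 82 45 e6
[2] 0x12->0x0b len=4 : a4 34 18 77
[3] 0x12->0x03 len=8 : a4 34 18 77 41 c5 01 38
[4] 0x00->0x14 len=6 : 5d 6c 82 a4 34 18
[5] 0x15->0x04 len=5 : 6c 82 a4 34 18
query mem[0x16]=0x82, mem[0x13]=0x34, mem[0x07]=0x34

MEM[0x16,0x13,0x07] = 82 34 34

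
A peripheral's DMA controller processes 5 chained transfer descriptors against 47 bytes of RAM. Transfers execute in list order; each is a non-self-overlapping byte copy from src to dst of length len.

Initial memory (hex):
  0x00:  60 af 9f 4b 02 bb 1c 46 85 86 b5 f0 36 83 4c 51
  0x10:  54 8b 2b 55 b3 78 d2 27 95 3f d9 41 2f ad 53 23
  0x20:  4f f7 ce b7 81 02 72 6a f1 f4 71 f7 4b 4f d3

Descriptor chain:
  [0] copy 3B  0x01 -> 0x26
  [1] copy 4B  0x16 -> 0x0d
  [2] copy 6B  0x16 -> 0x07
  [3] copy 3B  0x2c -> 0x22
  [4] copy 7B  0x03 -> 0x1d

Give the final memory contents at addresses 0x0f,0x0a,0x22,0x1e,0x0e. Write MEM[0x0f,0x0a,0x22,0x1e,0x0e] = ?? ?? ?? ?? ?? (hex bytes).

MEM[0x0f,0x0a,0x22,0x1e,0x0e] = 95 3f 27 02 27

  after D0: wrote 3B at 0x26 = af9f4b
  after D1: wrote 4B at 0x0d = d227953f
  after D2: wrote 6B at 0x07 = d227953fd941
  after D3: wrote 3B at 0x22 = 4b4fd3
  after D4: wrote 7B at 0x1d = 4b02bb1cd22795
query mem[0x0f]=0x95, mem[0x0a]=0x3f, mem[0x22]=0x27, mem[0x1e]=0x02, mem[0x0e]=0x27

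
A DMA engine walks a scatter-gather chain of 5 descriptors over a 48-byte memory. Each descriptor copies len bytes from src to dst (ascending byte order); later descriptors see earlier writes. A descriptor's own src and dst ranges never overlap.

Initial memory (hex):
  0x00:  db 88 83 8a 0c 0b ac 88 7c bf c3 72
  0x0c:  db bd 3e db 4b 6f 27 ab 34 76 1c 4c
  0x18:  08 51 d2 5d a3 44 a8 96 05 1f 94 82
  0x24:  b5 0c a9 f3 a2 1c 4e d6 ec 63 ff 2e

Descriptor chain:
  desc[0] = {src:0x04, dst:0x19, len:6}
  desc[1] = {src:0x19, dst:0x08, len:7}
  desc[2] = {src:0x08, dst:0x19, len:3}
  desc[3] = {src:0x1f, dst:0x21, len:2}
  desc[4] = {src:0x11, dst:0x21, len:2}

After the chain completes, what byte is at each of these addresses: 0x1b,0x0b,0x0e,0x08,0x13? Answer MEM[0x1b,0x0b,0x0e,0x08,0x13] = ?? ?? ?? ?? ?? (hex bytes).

D0: mem[0x19..0x1e] <- [0c 0b ac 88 7c bf]
D1: mem[0x08..0x0e] <- [0c 0b ac 88 7c bf 96]
D2: mem[0x19..0x1b] <- [0c 0b ac]
D3: mem[0x21..0x22] <- [96 05]
D4: mem[0x21..0x22] <- [6f 27]
query mem[0x1b]=0xac, mem[0x0b]=0x88, mem[0x0e]=0x96, mem[0x08]=0x0c, mem[0x13]=0xab

MEM[0x1b,0x0b,0x0e,0x08,0x13] = ac 88 96 0c ab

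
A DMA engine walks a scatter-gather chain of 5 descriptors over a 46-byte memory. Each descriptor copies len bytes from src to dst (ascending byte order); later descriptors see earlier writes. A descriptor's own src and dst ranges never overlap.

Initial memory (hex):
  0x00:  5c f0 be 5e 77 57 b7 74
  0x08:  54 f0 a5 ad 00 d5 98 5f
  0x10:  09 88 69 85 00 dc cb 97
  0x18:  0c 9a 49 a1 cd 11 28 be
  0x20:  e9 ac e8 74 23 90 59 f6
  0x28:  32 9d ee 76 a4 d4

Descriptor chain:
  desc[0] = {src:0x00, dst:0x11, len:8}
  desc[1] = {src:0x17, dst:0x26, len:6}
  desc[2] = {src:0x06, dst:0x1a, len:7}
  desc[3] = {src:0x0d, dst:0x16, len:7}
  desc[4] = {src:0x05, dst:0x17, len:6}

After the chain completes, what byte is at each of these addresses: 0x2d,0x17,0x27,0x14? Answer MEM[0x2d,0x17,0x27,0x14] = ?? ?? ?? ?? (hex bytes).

#0 dst[0x11+8] := {0x5c,0xf0,0xbe,0x5e,0x77,0x57,0xb7,0x74}
#1 dst[0x26+6] := {0xb7,0x74,0x9a,0x49,0xa1,0xcd}
#2 dst[0x1a+7] := {0xb7,0x74,0x54,0xf0,0xa5,0xad,0x00}
#3 dst[0x16+7] := {0xd5,0x98,0x5f,0x09,0x5c,0xf0,0xbe}
#4 dst[0x17+6] := {0x57,0xb7,0x74,0x54,0xf0,0xa5}
query mem[0x2d]=0xd4, mem[0x17]=0x57, mem[0x27]=0x74, mem[0x14]=0x5e

MEM[0x2d,0x17,0x27,0x14] = d4 57 74 5e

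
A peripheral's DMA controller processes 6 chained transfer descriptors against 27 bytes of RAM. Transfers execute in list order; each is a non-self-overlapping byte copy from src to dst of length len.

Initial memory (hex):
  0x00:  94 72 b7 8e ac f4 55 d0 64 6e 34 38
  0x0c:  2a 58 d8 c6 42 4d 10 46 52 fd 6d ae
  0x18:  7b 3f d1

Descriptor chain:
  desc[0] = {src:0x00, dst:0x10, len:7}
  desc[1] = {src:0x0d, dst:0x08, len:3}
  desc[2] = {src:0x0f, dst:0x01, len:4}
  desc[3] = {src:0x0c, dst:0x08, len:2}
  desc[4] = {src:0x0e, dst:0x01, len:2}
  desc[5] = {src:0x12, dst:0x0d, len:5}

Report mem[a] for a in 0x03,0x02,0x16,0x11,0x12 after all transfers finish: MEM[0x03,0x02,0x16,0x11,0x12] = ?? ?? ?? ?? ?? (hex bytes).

[0] 0x00->0x10 len=7 : 94 72 b7 8e ac f4 55
[1] 0x0d->0x08 len=3 : 58 d8 c6
[2] 0x0f->0x01 len=4 : c6 94 72 b7
[3] 0x0c->0x08 len=2 : 2a 58
[4] 0x0e->0x01 len=2 : d8 c6
[5] 0x12->0x0d len=5 : b7 8e ac f4 55
query mem[0x03]=0x72, mem[0x02]=0xc6, mem[0x16]=0x55, mem[0x11]=0x55, mem[0x12]=0xb7

MEM[0x03,0x02,0x16,0x11,0x12] = 72 c6 55 55 b7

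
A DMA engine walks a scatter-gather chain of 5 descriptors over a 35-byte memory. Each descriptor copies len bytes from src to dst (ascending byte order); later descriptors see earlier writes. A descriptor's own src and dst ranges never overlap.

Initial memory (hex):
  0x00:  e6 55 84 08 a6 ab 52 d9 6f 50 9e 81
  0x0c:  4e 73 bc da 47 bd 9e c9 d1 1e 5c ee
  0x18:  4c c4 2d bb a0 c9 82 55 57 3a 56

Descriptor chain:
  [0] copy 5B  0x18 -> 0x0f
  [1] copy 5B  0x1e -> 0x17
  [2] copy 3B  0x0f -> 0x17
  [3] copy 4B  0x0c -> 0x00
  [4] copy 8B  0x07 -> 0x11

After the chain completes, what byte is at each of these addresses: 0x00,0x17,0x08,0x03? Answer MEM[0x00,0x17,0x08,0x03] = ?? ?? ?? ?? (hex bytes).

MEM[0x00,0x17,0x08,0x03] = 4e 73 6f 4c

D0: mem[0x0f..0x13] <- [4c c4 2d bb a0]
D1: mem[0x17..0x1b] <- [82 55 57 3a 56]
D2: mem[0x17..0x19] <- [4c c4 2d]
D3: mem[0x00..0x03] <- [4e 73 bc 4c]
D4: mem[0x11..0x18] <- [d9 6f 50 9e 81 4e 73 bc]
query mem[0x00]=0x4e, mem[0x17]=0x73, mem[0x08]=0x6f, mem[0x03]=0x4c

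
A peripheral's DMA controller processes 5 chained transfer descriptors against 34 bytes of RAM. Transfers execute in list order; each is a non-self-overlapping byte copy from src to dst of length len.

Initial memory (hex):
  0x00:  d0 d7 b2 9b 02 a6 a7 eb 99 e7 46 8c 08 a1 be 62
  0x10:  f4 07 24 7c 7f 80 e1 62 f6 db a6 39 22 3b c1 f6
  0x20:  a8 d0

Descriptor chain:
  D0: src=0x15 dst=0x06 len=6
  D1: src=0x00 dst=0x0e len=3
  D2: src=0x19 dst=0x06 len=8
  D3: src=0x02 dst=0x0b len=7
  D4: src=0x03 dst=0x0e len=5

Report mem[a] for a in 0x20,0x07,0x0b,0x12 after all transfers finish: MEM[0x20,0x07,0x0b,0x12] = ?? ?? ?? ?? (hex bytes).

MEM[0x20,0x07,0x0b,0x12] = a8 a6 b2 a6

D0: mem[0x06..0x0b] <- [80 e1 62 f6 db a6]
D1: mem[0x0e..0x10] <- [d0 d7 b2]
D2: mem[0x06..0x0d] <- [db a6 39 22 3b c1 f6 a8]
D3: mem[0x0b..0x11] <- [b2 9b 02 a6 db a6 39]
D4: mem[0x0e..0x12] <- [9b 02 a6 db a6]
query mem[0x20]=0xa8, mem[0x07]=0xa6, mem[0x0b]=0xb2, mem[0x12]=0xa6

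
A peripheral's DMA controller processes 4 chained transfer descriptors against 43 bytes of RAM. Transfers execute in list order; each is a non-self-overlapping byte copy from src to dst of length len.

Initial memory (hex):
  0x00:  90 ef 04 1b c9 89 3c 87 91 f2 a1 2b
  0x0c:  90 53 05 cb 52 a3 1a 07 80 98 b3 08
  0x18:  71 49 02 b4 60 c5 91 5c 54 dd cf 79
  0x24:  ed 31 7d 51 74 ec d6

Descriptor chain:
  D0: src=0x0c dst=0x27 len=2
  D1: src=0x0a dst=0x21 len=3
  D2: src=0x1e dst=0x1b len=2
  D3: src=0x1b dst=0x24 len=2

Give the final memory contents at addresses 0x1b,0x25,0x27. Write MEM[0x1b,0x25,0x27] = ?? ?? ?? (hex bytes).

MEM[0x1b,0x25,0x27] = 91 5c 90

#0 dst[0x27+2] := {0x90,0x53}
#1 dst[0x21+3] := {0xa1,0x2b,0x90}
#2 dst[0x1b+2] := {0x91,0x5c}
#3 dst[0x24+2] := {0x91,0x5c}
query mem[0x1b]=0x91, mem[0x25]=0x5c, mem[0x27]=0x90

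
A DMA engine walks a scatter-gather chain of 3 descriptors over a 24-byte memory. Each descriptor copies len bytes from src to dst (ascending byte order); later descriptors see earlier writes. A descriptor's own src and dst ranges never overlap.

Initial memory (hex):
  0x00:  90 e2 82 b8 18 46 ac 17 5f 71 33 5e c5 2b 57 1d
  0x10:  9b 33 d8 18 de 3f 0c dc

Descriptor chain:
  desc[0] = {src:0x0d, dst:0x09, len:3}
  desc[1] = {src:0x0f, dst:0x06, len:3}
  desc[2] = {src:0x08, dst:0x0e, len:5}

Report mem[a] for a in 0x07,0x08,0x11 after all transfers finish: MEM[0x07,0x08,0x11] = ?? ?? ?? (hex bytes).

MEM[0x07,0x08,0x11] = 9b 33 1d

D0: mem[0x09..0x0b] <- [2b 57 1d]
D1: mem[0x06..0x08] <- [1d 9b 33]
D2: mem[0x0e..0x12] <- [33 2b 57 1d c5]
query mem[0x07]=0x9b, mem[0x08]=0x33, mem[0x11]=0x1d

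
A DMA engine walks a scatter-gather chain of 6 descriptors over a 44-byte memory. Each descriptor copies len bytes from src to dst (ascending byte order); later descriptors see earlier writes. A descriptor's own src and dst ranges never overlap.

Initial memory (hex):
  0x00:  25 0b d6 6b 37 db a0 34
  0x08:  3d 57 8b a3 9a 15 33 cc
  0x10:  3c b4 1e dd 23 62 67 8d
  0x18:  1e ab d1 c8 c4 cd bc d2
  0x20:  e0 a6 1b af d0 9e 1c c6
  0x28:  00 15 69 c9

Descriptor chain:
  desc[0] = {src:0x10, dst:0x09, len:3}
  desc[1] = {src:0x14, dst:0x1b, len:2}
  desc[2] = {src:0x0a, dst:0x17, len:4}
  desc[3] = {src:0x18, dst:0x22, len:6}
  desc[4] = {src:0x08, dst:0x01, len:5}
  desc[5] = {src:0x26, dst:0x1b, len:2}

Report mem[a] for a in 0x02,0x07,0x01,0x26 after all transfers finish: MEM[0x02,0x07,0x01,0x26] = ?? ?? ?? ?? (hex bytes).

MEM[0x02,0x07,0x01,0x26] = 3c 34 3d 62

D0: mem[0x09..0x0b] <- [3c b4 1e]
D1: mem[0x1b..0x1c] <- [23 62]
D2: mem[0x17..0x1a] <- [b4 1e 9a 15]
D3: mem[0x22..0x27] <- [1e 9a 15 23 62 cd]
D4: mem[0x01..0x05] <- [3d 3c b4 1e 9a]
D5: mem[0x1b..0x1c] <- [62 cd]
query mem[0x02]=0x3c, mem[0x07]=0x34, mem[0x01]=0x3d, mem[0x26]=0x62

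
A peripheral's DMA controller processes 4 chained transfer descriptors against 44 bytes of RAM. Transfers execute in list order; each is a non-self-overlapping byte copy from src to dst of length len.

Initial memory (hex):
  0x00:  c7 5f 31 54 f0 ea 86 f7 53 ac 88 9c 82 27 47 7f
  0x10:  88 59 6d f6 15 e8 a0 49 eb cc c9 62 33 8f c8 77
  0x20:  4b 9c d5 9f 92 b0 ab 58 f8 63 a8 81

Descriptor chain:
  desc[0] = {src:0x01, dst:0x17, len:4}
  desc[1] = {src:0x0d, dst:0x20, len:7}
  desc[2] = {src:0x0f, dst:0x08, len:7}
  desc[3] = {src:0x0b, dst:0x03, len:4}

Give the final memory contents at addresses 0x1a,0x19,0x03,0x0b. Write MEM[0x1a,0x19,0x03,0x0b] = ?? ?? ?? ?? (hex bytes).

MEM[0x1a,0x19,0x03,0x0b] = f0 54 6d 6d

  after D0: wrote 4B at 0x17 = 5f3154f0
  after D1: wrote 7B at 0x20 = 27477f88596df6
  after D2: wrote 7B at 0x08 = 7f88596df615e8
  after D3: wrote 4B at 0x03 = 6df615e8
query mem[0x1a]=0xf0, mem[0x19]=0x54, mem[0x03]=0x6d, mem[0x0b]=0x6d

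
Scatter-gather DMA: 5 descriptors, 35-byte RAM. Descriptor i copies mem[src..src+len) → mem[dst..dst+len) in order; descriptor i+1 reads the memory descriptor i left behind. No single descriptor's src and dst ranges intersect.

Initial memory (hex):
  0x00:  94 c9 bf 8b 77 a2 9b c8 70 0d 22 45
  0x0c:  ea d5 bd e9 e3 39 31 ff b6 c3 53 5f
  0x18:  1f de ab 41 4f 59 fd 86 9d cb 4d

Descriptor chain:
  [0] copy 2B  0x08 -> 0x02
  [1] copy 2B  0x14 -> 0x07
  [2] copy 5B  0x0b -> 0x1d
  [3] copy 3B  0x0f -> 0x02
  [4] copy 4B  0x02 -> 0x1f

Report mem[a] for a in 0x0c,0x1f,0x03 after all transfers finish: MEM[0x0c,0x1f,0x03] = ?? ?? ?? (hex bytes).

#0 dst[0x02+2] := {0x70,0x0d}
#1 dst[0x07+2] := {0xb6,0xc3}
#2 dst[0x1d+5] := {0x45,0xea,0xd5,0xbd,0xe9}
#3 dst[0x02+3] := {0xe9,0xe3,0x39}
#4 dst[0x1f+4] := {0xe9,0xe3,0x39,0xa2}
query mem[0x0c]=0xea, mem[0x1f]=0xe9, mem[0x03]=0xe3

MEM[0x0c,0x1f,0x03] = ea e9 e3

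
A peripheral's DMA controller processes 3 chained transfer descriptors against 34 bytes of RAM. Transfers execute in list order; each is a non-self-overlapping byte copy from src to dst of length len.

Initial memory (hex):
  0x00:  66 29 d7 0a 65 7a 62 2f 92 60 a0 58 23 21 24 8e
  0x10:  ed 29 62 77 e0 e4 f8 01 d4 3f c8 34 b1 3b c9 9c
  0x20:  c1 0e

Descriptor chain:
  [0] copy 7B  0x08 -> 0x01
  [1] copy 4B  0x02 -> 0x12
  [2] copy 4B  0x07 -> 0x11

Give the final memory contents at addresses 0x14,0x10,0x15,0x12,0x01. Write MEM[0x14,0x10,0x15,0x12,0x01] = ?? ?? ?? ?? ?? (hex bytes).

  after D0: wrote 7B at 0x01 = 9260a058232124
  after D1: wrote 4B at 0x12 = 60a05823
  after D2: wrote 4B at 0x11 = 249260a0
query mem[0x14]=0xa0, mem[0x10]=0xed, mem[0x15]=0x23, mem[0x12]=0x92, mem[0x01]=0x92

MEM[0x14,0x10,0x15,0x12,0x01] = a0 ed 23 92 92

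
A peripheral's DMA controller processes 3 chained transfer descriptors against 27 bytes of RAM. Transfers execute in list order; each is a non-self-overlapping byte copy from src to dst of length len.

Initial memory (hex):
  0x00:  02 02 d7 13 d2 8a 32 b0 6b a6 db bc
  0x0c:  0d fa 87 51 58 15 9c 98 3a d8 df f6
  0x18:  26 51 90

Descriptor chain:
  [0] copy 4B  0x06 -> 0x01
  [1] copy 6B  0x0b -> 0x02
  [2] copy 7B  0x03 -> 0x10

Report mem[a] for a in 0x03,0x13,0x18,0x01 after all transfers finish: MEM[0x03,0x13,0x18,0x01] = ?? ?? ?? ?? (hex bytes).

MEM[0x03,0x13,0x18,0x01] = 0d 51 26 32

  after D0: wrote 4B at 0x01 = 32b06ba6
  after D1: wrote 6B at 0x02 = bc0dfa875158
  after D2: wrote 7B at 0x10 = 0dfa8751586ba6
query mem[0x03]=0x0d, mem[0x13]=0x51, mem[0x18]=0x26, mem[0x01]=0x32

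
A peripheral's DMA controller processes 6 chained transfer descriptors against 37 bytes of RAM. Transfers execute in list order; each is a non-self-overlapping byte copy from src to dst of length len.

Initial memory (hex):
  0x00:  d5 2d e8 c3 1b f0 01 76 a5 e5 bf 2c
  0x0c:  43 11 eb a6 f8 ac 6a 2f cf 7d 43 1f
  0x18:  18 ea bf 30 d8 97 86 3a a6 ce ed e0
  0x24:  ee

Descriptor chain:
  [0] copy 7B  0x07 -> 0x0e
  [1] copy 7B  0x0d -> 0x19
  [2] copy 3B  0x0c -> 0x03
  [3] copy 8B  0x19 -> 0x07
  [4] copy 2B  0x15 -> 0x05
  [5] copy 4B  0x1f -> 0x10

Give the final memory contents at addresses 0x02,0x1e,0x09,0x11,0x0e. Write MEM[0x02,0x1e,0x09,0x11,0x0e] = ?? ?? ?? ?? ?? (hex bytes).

MEM[0x02,0x1e,0x09,0x11,0x0e] = e8 2c a5 a6 a6

  after D0: wrote 7B at 0x0e = 76a5e5bf2c4311
  after D1: wrote 7B at 0x19 = 1176a5e5bf2c43
  after D2: wrote 3B at 0x03 = 431176
  after D3: wrote 8B at 0x07 = 1176a5e5bf2c43a6
  after D4: wrote 2B at 0x05 = 7d43
  after D5: wrote 4B at 0x10 = 43a6ceed
query mem[0x02]=0xe8, mem[0x1e]=0x2c, mem[0x09]=0xa5, mem[0x11]=0xa6, mem[0x0e]=0xa6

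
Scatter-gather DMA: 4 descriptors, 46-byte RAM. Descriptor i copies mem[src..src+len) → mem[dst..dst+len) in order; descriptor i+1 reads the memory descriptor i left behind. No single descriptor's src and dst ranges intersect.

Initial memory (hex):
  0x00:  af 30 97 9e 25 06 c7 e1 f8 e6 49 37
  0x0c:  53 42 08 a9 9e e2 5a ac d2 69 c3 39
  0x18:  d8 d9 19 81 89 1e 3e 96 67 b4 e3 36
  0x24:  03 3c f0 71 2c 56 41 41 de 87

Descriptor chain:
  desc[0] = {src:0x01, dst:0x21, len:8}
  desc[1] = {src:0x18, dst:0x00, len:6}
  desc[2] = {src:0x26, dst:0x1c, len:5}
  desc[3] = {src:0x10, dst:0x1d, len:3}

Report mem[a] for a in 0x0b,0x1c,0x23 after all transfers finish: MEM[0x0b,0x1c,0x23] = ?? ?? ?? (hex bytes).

  after D0: wrote 8B at 0x21 = 30979e2506c7e1f8
  after D1: wrote 6B at 0x00 = d8d91981891e
  after D2: wrote 5B at 0x1c = c7e1f85641
  after D3: wrote 3B at 0x1d = 9ee25a
query mem[0x0b]=0x37, mem[0x1c]=0xc7, mem[0x23]=0x9e

MEM[0x0b,0x1c,0x23] = 37 c7 9e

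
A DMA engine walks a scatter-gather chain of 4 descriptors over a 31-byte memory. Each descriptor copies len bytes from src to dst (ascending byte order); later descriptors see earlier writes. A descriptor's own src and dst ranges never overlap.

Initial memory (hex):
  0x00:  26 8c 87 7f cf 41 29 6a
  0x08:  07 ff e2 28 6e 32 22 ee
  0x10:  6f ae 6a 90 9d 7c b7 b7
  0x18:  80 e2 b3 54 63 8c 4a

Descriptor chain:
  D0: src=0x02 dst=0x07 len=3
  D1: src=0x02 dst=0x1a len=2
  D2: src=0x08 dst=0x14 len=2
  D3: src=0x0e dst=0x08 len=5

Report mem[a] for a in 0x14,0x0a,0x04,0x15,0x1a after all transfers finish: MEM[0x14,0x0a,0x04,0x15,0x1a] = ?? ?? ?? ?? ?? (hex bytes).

#0 dst[0x07+3] := {0x87,0x7f,0xcf}
#1 dst[0x1a+2] := {0x87,0x7f}
#2 dst[0x14+2] := {0x7f,0xcf}
#3 dst[0x08+5] := {0x22,0xee,0x6f,0xae,0x6a}
query mem[0x14]=0x7f, mem[0x0a]=0x6f, mem[0x04]=0xcf, mem[0x15]=0xcf, mem[0x1a]=0x87

MEM[0x14,0x0a,0x04,0x15,0x1a] = 7f 6f cf cf 87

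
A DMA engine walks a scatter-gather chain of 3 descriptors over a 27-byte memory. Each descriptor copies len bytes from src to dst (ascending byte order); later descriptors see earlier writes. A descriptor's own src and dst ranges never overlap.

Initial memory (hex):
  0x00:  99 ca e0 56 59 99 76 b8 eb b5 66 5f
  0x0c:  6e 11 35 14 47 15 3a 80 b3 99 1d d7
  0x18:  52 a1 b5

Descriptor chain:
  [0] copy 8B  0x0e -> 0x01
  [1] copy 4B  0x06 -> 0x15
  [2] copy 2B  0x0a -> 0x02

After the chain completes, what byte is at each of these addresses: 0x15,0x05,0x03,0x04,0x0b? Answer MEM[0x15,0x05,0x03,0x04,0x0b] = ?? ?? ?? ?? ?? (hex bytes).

D0: mem[0x01..0x08] <- [35 14 47 15 3a 80 b3 99]
D1: mem[0x15..0x18] <- [80 b3 99 b5]
D2: mem[0x02..0x03] <- [66 5f]
query mem[0x15]=0x80, mem[0x05]=0x3a, mem[0x03]=0x5f, mem[0x04]=0x15, mem[0x0b]=0x5f

MEM[0x15,0x05,0x03,0x04,0x0b] = 80 3a 5f 15 5f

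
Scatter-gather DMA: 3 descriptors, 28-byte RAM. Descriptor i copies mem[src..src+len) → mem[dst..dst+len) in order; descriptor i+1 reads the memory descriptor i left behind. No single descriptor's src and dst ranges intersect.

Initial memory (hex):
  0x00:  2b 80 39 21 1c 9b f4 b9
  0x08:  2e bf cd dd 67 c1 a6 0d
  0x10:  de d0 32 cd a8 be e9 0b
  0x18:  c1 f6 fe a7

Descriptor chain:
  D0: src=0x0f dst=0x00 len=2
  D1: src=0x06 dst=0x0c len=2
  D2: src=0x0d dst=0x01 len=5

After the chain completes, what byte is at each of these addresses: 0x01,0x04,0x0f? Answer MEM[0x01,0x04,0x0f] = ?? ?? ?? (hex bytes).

MEM[0x01,0x04,0x0f] = b9 de 0d

[0] 0x0f->0x00 len=2 : 0d de
[1] 0x06->0x0c len=2 : f4 b9
[2] 0x0d->0x01 len=5 : b9 a6 0d de d0
query mem[0x01]=0xb9, mem[0x04]=0xde, mem[0x0f]=0x0d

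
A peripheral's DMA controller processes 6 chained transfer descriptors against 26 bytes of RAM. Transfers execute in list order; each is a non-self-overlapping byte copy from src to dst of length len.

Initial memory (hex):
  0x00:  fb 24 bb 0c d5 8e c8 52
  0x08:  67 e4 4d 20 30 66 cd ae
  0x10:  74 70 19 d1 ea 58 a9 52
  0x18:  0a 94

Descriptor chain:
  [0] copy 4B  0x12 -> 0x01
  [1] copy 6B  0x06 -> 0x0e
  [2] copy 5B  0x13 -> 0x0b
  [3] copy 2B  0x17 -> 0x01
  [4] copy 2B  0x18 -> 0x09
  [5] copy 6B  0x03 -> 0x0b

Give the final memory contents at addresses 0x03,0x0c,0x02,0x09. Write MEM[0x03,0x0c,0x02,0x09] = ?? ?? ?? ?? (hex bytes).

MEM[0x03,0x0c,0x02,0x09] = ea 58 0a 0a

[0] 0x12->0x01 len=4 : 19 d1 ea 58
[1] 0x06->0x0e len=6 : c8 52 67 e4 4d 20
[2] 0x13->0x0b len=5 : 20 ea 58 a9 52
[3] 0x17->0x01 len=2 : 52 0a
[4] 0x18->0x09 len=2 : 0a 94
[5] 0x03->0x0b len=6 : ea 58 8e c8 52 67
query mem[0x03]=0xea, mem[0x0c]=0x58, mem[0x02]=0x0a, mem[0x09]=0x0a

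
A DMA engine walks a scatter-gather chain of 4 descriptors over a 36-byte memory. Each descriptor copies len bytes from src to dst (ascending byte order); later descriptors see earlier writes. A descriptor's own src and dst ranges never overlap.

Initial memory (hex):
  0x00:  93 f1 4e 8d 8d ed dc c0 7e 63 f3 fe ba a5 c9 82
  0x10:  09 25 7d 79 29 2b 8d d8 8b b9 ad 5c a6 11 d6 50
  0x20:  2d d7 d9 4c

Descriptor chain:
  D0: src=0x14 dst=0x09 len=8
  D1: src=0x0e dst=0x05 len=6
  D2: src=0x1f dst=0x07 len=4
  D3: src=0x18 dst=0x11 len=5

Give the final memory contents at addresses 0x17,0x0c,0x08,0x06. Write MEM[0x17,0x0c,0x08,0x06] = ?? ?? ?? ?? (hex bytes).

MEM[0x17,0x0c,0x08,0x06] = d8 d8 2d ad

D0: mem[0x09..0x10] <- [29 2b 8d d8 8b b9 ad 5c]
D1: mem[0x05..0x0a] <- [b9 ad 5c 25 7d 79]
D2: mem[0x07..0x0a] <- [50 2d d7 d9]
D3: mem[0x11..0x15] <- [8b b9 ad 5c a6]
query mem[0x17]=0xd8, mem[0x0c]=0xd8, mem[0x08]=0x2d, mem[0x06]=0xad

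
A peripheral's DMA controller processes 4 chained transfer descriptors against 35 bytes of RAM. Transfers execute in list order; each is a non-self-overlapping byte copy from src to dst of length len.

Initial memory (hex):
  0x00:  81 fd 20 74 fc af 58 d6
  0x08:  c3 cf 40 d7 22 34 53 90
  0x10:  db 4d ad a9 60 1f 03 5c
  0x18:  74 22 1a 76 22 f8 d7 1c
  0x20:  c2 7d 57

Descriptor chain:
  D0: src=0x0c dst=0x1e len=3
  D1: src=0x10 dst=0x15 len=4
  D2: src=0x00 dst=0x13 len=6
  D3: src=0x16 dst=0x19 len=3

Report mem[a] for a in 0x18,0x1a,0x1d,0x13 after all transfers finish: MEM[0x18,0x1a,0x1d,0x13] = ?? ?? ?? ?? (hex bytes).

MEM[0x18,0x1a,0x1d,0x13] = af fc f8 81

#0 dst[0x1e+3] := {0x22,0x34,0x53}
#1 dst[0x15+4] := {0xdb,0x4d,0xad,0xa9}
#2 dst[0x13+6] := {0x81,0xfd,0x20,0x74,0xfc,0xaf}
#3 dst[0x19+3] := {0x74,0xfc,0xaf}
query mem[0x18]=0xaf, mem[0x1a]=0xfc, mem[0x1d]=0xf8, mem[0x13]=0x81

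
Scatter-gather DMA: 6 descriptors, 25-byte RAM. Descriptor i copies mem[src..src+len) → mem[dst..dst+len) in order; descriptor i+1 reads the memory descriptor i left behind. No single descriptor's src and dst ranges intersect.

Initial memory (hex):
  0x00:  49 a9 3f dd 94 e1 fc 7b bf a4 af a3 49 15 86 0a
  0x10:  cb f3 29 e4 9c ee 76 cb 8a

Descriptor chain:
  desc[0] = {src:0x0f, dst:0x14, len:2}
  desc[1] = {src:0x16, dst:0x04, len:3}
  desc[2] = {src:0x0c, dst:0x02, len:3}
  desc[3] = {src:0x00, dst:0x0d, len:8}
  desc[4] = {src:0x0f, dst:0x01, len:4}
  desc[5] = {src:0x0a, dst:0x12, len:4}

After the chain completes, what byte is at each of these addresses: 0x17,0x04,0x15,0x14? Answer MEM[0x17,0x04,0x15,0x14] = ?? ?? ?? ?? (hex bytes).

  after D0: wrote 2B at 0x14 = 0acb
  after D1: wrote 3B at 0x04 = 76cb8a
  after D2: wrote 3B at 0x02 = 491586
  after D3: wrote 8B at 0x0d = 49a9491586cb8a7b
  after D4: wrote 4B at 0x01 = 491586cb
  after D5: wrote 4B at 0x12 = afa34949
query mem[0x17]=0xcb, mem[0x04]=0xcb, mem[0x15]=0x49, mem[0x14]=0x49

MEM[0x17,0x04,0x15,0x14] = cb cb 49 49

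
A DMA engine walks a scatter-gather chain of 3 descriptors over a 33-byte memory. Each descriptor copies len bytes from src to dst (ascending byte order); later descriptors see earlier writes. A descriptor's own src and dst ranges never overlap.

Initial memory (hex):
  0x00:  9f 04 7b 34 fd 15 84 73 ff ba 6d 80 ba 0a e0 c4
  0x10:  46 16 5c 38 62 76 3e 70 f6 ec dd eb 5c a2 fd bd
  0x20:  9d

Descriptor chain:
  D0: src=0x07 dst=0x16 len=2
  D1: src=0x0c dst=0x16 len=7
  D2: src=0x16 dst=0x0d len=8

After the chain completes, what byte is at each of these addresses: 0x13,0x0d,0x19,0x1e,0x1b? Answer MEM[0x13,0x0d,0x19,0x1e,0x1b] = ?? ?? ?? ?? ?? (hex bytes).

[0] 0x07->0x16 len=2 : 73 ff
[1] 0x0c->0x16 len=7 : ba 0a e0 c4 46 16 5c
[2] 0x16->0x0d len=8 : ba 0a e0 c4 46 16 5c a2
query mem[0x13]=0x5c, mem[0x0d]=0xba, mem[0x19]=0xc4, mem[0x1e]=0xfd, mem[0x1b]=0x16

MEM[0x13,0x0d,0x19,0x1e,0x1b] = 5c ba c4 fd 16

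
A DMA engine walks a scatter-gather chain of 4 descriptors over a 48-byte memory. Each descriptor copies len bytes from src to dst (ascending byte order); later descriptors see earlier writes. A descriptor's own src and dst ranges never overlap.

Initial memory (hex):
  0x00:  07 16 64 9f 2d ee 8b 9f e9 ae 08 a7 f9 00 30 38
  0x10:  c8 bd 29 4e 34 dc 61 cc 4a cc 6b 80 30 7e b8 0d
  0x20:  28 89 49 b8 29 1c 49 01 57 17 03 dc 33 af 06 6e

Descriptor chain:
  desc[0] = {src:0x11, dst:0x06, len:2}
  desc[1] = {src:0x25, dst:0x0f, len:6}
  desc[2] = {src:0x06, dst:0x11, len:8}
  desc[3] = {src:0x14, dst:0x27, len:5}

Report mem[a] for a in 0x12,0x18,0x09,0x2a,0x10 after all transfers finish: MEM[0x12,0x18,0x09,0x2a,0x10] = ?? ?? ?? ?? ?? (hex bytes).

#0 dst[0x06+2] := {0xbd,0x29}
#1 dst[0x0f+6] := {0x1c,0x49,0x01,0x57,0x17,0x03}
#2 dst[0x11+8] := {0xbd,0x29,0xe9,0xae,0x08,0xa7,0xf9,0x00}
#3 dst[0x27+5] := {0xae,0x08,0xa7,0xf9,0x00}
query mem[0x12]=0x29, mem[0x18]=0x00, mem[0x09]=0xae, mem[0x2a]=0xf9, mem[0x10]=0x49

MEM[0x12,0x18,0x09,0x2a,0x10] = 29 00 ae f9 49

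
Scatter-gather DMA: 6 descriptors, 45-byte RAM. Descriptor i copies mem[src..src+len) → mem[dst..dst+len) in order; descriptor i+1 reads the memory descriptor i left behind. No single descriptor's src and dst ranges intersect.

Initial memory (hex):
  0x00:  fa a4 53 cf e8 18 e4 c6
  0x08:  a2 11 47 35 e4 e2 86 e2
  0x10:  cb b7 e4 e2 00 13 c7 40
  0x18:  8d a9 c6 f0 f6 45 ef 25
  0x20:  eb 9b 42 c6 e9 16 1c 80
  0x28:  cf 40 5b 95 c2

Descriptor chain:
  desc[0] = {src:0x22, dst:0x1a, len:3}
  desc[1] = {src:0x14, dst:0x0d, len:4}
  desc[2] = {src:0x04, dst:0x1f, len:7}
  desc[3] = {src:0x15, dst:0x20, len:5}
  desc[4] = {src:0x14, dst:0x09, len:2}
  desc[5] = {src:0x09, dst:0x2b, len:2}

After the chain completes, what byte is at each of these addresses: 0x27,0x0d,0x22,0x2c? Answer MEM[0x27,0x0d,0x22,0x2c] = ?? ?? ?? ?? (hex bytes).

  after D0: wrote 3B at 0x1a = 42c6e9
  after D1: wrote 4B at 0x0d = 0013c740
  after D2: wrote 7B at 0x1f = e818e4c6a21147
  after D3: wrote 5B at 0x20 = 13c7408da9
  after D4: wrote 2B at 0x09 = 0013
  after D5: wrote 2B at 0x2b = 0013
query mem[0x27]=0x80, mem[0x0d]=0x00, mem[0x22]=0x40, mem[0x2c]=0x13

MEM[0x27,0x0d,0x22,0x2c] = 80 00 40 13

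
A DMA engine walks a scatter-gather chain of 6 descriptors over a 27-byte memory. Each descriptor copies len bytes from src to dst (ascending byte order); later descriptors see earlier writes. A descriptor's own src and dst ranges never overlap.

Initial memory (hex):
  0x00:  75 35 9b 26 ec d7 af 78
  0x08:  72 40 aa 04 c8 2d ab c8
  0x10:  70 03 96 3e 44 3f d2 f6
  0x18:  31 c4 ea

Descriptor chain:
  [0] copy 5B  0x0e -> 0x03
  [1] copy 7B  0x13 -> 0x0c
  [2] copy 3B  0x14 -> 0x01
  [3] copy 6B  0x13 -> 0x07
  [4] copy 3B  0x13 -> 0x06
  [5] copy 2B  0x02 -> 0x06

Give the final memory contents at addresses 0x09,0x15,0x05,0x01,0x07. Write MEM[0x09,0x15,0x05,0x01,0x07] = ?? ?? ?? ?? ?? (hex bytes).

MEM[0x09,0x15,0x05,0x01,0x07] = 3f 3f 70 44 d2

#0 dst[0x03+5] := {0xab,0xc8,0x70,0x03,0x96}
#1 dst[0x0c+7] := {0x3e,0x44,0x3f,0xd2,0xf6,0x31,0xc4}
#2 dst[0x01+3] := {0x44,0x3f,0xd2}
#3 dst[0x07+6] := {0x3e,0x44,0x3f,0xd2,0xf6,0x31}
#4 dst[0x06+3] := {0x3e,0x44,0x3f}
#5 dst[0x06+2] := {0x3f,0xd2}
query mem[0x09]=0x3f, mem[0x15]=0x3f, mem[0x05]=0x70, mem[0x01]=0x44, mem[0x07]=0xd2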